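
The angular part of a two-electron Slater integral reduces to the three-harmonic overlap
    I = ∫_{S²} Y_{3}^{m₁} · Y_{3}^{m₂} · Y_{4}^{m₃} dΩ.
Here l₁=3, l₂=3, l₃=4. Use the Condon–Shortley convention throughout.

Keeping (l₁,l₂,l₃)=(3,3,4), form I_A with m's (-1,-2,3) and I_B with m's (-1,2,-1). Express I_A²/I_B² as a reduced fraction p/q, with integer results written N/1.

7/16

Shared (l₁,l₂,l₃)=(3,3,4): N and (l;000)² cancel in I_A²/I_B².
A: Δ = 2!·4!·4!/11! = 1/34650; Racah Σ t=0..1: t=0:+1/288 t=1:−1/144 = -1/288; ⇒ 3j(3 3 4; -1 -2 3)² = 1/99, sgn +1
B: Δ = 2!·4!·4!/11! = 1/34650; Racah Σ t=1..2: t=1:−1/144 t=2:+1/48 = 1/72; ⇒ 3j(3 3 4; -1 2 -1)² = 16/693, sgn -1
I_A²/I_B² = (1/99)/(16/693) = 7/16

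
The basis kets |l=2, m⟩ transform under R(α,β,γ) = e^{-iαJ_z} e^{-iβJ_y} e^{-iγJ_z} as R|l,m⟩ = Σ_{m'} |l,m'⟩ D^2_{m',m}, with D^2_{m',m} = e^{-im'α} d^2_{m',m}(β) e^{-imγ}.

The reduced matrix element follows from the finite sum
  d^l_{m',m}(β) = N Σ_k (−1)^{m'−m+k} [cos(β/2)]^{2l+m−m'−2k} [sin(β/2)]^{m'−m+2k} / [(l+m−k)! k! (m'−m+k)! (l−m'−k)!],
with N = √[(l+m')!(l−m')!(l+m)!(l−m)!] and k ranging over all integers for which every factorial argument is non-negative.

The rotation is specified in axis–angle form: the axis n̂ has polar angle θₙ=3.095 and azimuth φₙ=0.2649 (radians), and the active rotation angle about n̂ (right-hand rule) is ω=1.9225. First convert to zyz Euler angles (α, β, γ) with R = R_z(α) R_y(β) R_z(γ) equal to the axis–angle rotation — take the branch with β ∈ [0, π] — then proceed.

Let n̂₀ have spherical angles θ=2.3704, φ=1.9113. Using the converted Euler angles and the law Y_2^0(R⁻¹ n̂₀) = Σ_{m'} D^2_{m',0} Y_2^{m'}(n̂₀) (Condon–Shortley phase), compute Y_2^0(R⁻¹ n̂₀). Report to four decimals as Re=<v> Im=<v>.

Axis–angle → zyz. n̂ = (sinθₙcosφₙ, sinθₙsinφₙ, cosθₙ) = (+0.044951, +0.012194, -0.998915), ω = 1.9225.
R = I cosω + sinω [n̂]ₓ + (1−cosω) n̂n̂ᵀ gives
  R = [-0.341781, +0.938505, -0.048923; -0.937031, -0.344298, -0.058577; -0.071819, +0.025822, +0.997083]
β = atan2(√(R₁₃²+R₂₃²), R₃₃) = 0.076394; α = atan2(R₂₃, R₁₃) mod 2π = 4.016549; γ = atan2(R₃₂, −R₃₁) mod 2π = 0.345156
Need the full column D^2_{m',0} for m'=−2..2 at α=4.0165, β=0.0764, γ=0.3452.
cos(β/2)=0.999271, sin(β/2)=0.038188
d^2_{-2,0}: single k=2 term ⇒ +0.003567;  D = -0.000635+0.003510i
d^2_{-1,0}: k∈[1..2] ⇒ +0.093336 -0.000136 = +0.093200;  D = -0.059744-0.071532i
d^2_{0,0}: k∈[0..2] ⇒ +0.997086 -0.005825 +0.000002 = +0.991263;  D = +0.991263+0.000000i
d^2_{1,0}: k∈[0..1] ⇒ -0.093336 +0.000136 = -0.093200;  D = +0.059744-0.071532i
d^2_{2,0}: single k=0 term ⇒ +0.003567;  D = -0.000635-0.003510i
Y_2^{m'}(θ=2.3704,φ=1.9113) and Σ D·Y over m':
  (-0.0006+0.0035i)·(-0.1458+0.1181i)  (-0.0597-0.0715i)·(+0.1289+0.3639i)  (+0.9913+0.0000i)·(+0.1711+0.0000i)  (+0.0597-0.0715i)·(-0.1289+0.3639i)  (-0.0006-0.0035i)·(-0.1458-0.1181i)
Y_2^0(R⁻¹ n̂) = +0.205656+0.000000i

Re=0.2057 Im=0.0000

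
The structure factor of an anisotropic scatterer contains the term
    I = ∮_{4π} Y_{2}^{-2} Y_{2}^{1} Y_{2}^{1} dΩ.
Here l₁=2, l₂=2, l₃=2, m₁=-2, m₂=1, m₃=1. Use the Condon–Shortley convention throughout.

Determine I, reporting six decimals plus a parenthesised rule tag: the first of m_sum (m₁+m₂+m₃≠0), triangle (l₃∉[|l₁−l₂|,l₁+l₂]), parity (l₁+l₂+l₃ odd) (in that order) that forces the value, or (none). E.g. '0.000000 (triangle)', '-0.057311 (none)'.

Rules hold: Σm=0, L=6 even, 0≤2≤4.
N = 5·5·5 = 125
Δ = 2!·2!·2!/7! = 1/630
Racah Σ t=0..2: t=0:+1/8 t=1:−1/1 t=2:+1/8 = -3/4
⇒ 3j(2 2 2; 0 0 0)² = 2/35, sgn -1
Racah Σ t=2..2: t=2:+1/4 = 1/4
⇒ 3j(2 2 2; -2 1 1)² = 3/35, sgn -1
4πI² = N·(3j₀)²·(3jₘ)² = 30/49
I = +1·√(0.612245/4π) = 0.22072812
No selection rule forces the value: the integral is nonzero (none).

0.220728 (none)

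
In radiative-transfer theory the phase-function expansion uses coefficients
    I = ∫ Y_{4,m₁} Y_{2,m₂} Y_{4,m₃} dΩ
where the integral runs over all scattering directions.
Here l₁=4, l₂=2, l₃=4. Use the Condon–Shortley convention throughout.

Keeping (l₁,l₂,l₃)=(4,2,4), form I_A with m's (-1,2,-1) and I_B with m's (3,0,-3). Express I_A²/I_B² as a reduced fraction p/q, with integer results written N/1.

600/49

l's match ⇒ only the (l;m) 3-j factors differ between A and B.
A: triangle coeff Δ(4,2,4) = 1/13860; Σ_t [2,2]: t=2:+1/144 = 1/144; (3j)²=10/231 [(4 2 4; -1 2 -1)], sign=-1
B: triangle coeff Δ(4,2,4) = 1/13860; Σ_t [0,1]: t=0:+1/480 t=1:−1/720 = 1/1440; (3j)²=7/1980 [(4 2 4; 3 0 -3)], sign=-1
I_A²/I_B² = (10/231)/(7/1980) = 600/49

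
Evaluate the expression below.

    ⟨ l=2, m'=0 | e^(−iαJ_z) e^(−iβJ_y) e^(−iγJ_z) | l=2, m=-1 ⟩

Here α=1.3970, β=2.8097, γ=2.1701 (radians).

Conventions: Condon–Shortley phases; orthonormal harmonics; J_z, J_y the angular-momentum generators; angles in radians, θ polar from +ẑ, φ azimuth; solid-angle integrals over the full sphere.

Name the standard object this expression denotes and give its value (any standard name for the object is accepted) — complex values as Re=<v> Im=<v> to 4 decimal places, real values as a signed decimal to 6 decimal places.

Wigner D-matrix element, Re=-0.2128 Im=0.3115

This is a Wigner D-matrix element — the rotation-matrix element ⟨l m'| R(α,β,γ) |l m⟩ in the angular-momentum basis.
First d^2_{0,-1}(β=2.8097), then the phase factors e^{-i(0)α} and e^{-i(-1)γ}:
With c≡cos(β/2)=0.165186 and s≡sin(β/2)=0.986262, N=[2·2·1·6]^{1/2}=4.898979
k∈{0,1} keeps every argument non-negative
  k=0: (−1)^1·4.8990/(2)·0.1652^3·0.9863^1 = -0.010889
  k=1: (−1)^2·4.8990/(2)·0.1652^1·0.9863^3 = +0.388173
d^2_{0,-1}(2.8097) = -0.010889 +0.388173 = +0.377284
Phases: e^{-i·(0)·1.3970}=+1.000000+0.000000i, e^{-i·(-1)·2.1701}=-0.564068+0.825729i ⇒ D=-0.212814+0.311535i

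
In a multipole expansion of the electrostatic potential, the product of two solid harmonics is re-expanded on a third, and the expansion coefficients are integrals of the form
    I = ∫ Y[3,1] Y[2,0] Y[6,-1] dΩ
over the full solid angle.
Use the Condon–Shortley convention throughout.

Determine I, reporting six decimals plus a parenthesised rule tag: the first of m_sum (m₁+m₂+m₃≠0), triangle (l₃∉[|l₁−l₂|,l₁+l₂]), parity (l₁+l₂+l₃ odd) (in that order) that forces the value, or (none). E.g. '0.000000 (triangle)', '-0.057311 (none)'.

0.000000 (triangle)

l₃=6 ∉ [1,5] — triangle fails ⇒ I = 0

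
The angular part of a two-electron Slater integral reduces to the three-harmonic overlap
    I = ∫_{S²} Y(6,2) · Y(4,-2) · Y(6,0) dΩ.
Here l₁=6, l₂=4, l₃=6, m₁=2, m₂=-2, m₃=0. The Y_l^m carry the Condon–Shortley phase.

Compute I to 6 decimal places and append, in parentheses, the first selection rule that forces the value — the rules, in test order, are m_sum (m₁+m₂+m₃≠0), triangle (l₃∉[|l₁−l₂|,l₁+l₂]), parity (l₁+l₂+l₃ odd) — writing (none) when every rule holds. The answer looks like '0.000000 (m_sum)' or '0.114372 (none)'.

-0.107540 (none)

Rules hold: Σm=0, L=16 even, 2≤6≤10.
N = 13·9·13 = 1521
Δ = 4!·8!·4!/17! = 1/15315300
Racah Σ t=0..4: t=0:+1/829440 t=1:−1/25920 t=2:+1/9216 t=3:−1/25920 t=4:+1/829440 = 7/207360
⇒ 3j(6 4 6; 0 0 0)² = 28/2431, sgn +1
Racah Σ t=0..2: t=0:+1/55296 t=1:−1/25920 t=2:+1/138240 = -11/829440
⇒ 3j(6 4 6; 2 -2 0)² = 11/1326, sgn -1
4πI² = N·(3j₀)²·(3jₘ)² = 42/289
I = -1·√(0.145329/4π) = -0.10754019
No selection rule forces the value: the integral is nonzero (none).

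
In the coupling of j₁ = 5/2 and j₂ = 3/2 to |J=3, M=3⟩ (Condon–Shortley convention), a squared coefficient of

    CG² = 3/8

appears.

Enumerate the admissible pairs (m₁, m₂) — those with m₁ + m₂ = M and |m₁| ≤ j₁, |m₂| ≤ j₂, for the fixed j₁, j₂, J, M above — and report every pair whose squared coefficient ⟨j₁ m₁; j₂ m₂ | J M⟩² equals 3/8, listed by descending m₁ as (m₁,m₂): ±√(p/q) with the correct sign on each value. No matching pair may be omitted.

(3/2,3/2): −√(3/8)

Admissible pairs with m₁+m₂ = M = 3: (3/2,3/2), (5/2,1/2)
  (m₁,m₂)=(5/2,1/2): CG² = 5/8, CG = +√(5/8)
  (m₁,m₂)=(3/2,3/2): CG² = 3/8, CG = −√(3/8)   ← matches the target
Pairs with CG² = 3/8: (3/2,3/2): −√(3/8)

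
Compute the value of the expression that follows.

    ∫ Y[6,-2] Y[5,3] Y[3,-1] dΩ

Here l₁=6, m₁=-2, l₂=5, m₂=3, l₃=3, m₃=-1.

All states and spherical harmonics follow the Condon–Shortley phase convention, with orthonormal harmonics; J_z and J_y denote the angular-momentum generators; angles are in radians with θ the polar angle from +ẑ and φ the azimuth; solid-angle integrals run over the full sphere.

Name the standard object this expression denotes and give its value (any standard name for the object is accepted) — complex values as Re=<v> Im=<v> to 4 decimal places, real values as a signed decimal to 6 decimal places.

This is a Gaunt coefficient — the integral of a triple product of spherical harmonics over the sphere.
Rules hold: Σm=0, L=14 even, 1≤3≤11.
N = 13·11·7 = 1001
Δ = 8!·4!·2!/15! = 1/675675
Racah Σ t=3..5: t=3:−1/8640 t=4:+1/2304 t=5:−1/8640 = 7/34560
⇒ 3j(6 5 3; 0 0 0)² = 7/429, sgn -1
Racah Σ t=6..8: t=6:+1/11520 t=7:−1/30240 t=8:+1/1935360 = 1/18432
⇒ 3j(6 5 3; -2 3 -1)² = 7/429, sgn +1
4πI² = N·(3j₀)²·(3jₘ)² = 343/1287
I = -1·√(0.266511/4π) = -0.14563067

Gaunt coefficient, -0.145631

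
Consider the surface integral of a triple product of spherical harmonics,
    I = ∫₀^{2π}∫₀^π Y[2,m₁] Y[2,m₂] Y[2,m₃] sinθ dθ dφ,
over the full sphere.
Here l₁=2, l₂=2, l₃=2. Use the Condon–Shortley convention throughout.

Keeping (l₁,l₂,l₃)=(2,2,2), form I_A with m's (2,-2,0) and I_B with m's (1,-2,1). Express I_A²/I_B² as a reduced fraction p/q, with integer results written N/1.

2/3

Shared (l₁,l₂,l₃)=(2,2,2): N and (l;000)² cancel in I_A²/I_B².
A: Δ = 2!·2!·2!/7! = 1/630; Racah Σ t=0..0: t=0:+1/8 = 1/8; ⇒ 3j(2 2 2; 2 -2 0)² = 2/35, sgn +1
B: Δ = 2!·2!·2!/7! = 1/630; Racah Σ t=0..0: t=0:+1/4 = 1/4; ⇒ 3j(2 2 2; 1 -2 1)² = 3/35, sgn -1
I_A²/I_B² = (2/35)/(3/35) = 2/3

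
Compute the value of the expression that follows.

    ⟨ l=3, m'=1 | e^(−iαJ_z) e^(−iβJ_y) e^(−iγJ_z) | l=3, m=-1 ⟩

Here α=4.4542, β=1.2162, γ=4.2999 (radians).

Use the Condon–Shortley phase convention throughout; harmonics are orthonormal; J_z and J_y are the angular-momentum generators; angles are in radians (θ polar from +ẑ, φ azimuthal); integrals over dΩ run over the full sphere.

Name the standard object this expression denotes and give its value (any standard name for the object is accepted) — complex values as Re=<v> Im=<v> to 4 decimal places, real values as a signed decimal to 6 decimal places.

This is a Wigner D-matrix element — the rotation-matrix element ⟨l m'| R(α,β,γ) |l m⟩ in the angular-momentum basis.
Split into d^3_{1,-1}(β=1.2162) × two z-phases.
Half-angle: c=0.820735, s=0.571309. N=√(24·2·2·24)=48.000000
Admissible k: 0..2 (factorial args all ≥0)
  k=0: (−1)^2·48.0000/(8)·0.8207^4·0.5713^2 = +0.888598
  k=1: (−1)^3·48.0000/(6)·0.8207^2·0.5713^4 = -0.574091
  k=2: (−1)^4·48.0000/(48)·0.8207^0·0.5713^6 = +0.034772
d^3_{1,-1}(1.2162) = +0.888598 -0.574091 +0.034772 = +0.349279
D = (-0.255330+0.966854i)·(+0.349279)·(-0.400891-0.916126i) = +0.345129-0.053680i

Wigner D-matrix element, Re=0.3451 Im=-0.0537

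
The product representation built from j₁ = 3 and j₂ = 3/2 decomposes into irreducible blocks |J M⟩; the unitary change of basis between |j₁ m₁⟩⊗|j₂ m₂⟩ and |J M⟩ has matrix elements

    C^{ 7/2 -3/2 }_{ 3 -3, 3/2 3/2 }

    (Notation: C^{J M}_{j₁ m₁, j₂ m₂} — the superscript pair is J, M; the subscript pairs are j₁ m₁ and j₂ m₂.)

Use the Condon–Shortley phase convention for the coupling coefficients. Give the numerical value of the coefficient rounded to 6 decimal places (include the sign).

triangle: 1!·5!·2!/9! = 240/362880
(j±m)!: 0!·6!·3!·0!·2!·5! = 1036800
prefactor² = (2J+1)·Δ·N² = 38400/7
  k=1: −1/(1!·0!·5!·2!·0!·0!) = -1/240
Σ = -1/240  ⇒  CG² = 38400/7·(-1/240)² = 2/21
CG = −√(2/21) = -0.308607

−√(2/21) = -0.308607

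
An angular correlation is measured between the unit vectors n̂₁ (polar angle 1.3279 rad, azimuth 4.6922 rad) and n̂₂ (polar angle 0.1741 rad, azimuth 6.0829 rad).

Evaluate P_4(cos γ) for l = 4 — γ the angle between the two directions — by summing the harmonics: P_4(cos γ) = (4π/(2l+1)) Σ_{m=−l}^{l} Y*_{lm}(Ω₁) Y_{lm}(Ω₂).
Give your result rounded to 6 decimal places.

Term-by-term m-sum for l=4 (normalisation 4π/9 = 1.396263):
  term(m=-4) = +0.000118+0.000103i   from Y*(Ω₁)=+0.391535-0.031688i, Y(Ω₂)=+0.000277+0.000286i
  term(m=-3) = -0.000907+0.001513i   from Y*(Ω₁)=+0.016664+0.274800i, Y(Ω₂)=+0.005285+0.003622i
  term(m=-2) = +0.010200+0.003842i   from Y*(Ω₁)=+0.187396-0.007571i, Y(Ω₂)=+0.053517+0.022663i
  term(m=-1) = -0.015704+0.086253i   from Y*(Ω₁)=+0.005786+0.286553i, Y(Ω₂)=+0.299774+0.060856i
  term(m=+0) = +0.105625+0.000000i   from Y*(Ω₁)=+0.146164-0.000000i, Y(Ω₂)=+0.722651+0.000000i
  term(m=+1) = -0.015704-0.086253i   from Y*(Ω₁)=-0.005786+0.286553i, Y(Ω₂)=-0.299774+0.060856i
  term(m=+2) = +0.010200-0.003842i   from Y*(Ω₁)=+0.187396+0.007571i, Y(Ω₂)=+0.053517-0.022663i
  term(m=+3) = -0.000907-0.001513i   from Y*(Ω₁)=-0.016664+0.274800i, Y(Ω₂)=-0.005285+0.003622i
  term(m=+4) = +0.000118-0.000103i   from Y*(Ω₁)=+0.391535+0.031688i, Y(Ω₂)=+0.000277-0.000286i
Total Σ_m = +0.093039-0.000000i. Multiply by 1.396263: +0.129906-0.000000i. P_4(cos γ) = 0.129906

0.129906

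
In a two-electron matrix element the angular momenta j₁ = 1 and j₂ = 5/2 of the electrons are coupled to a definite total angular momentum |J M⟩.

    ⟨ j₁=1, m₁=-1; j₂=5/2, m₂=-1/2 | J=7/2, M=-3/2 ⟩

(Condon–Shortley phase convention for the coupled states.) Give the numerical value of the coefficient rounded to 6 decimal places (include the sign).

j₁+j₂−J=0  J+j₁−j₂=2  J−j₁+j₂=5  j₁+j₂+J+1=8
(j₁±m₁, j₂±m₂, J±M) = (0,2,2,3,2,5)
P² = 1920/7
sum k=0..0:
  [0] +1/24 = 1/24
S = 1/24
C² = P²·S² = 10/21 ; C = +0.690066

+0.690066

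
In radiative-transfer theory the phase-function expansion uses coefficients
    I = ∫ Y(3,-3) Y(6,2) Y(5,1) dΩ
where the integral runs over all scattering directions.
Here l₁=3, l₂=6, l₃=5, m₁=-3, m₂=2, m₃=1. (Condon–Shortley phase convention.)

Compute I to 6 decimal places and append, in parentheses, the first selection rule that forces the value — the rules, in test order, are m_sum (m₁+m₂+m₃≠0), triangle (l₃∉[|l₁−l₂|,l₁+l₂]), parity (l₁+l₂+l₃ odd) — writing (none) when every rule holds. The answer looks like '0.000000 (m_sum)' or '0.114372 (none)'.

Checks pass: Σm=0; 14 even; l₃=5∈[3,9].
(2·3+1)(2·6+1)(2·5+1) = 1001
Δ: 4! 2! 8! / 15! → 1/675675
sum: t=1:−1/8640 t=2:+1/2304 t=3:−1/8640 = 7/34560
3j²(3 6 5; 0 0 0) = Δ·Π!·Σ² = 7/429  (sign -1)
sum: t=4:+1/27648 = 1/27648
3j²(3 6 5; -3 2 1) = Δ·Π!·Σ² = 10/429  (sign +1)
combine: 4πI² = 1001·7/429·10/429 = 490/1287
take √, sign -1: I = -0.17406195
No selection rule forces the value: the integral is nonzero (none).

-0.174062 (none)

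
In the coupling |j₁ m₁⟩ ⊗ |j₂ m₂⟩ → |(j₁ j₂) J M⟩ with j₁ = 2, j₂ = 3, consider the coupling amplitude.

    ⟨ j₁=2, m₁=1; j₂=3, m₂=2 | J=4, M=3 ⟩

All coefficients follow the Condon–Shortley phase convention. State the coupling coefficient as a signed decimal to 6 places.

j₁+j₂−J=1  J+j₁−j₂=3  J−j₁+j₂=5  j₁+j₂+J+1=10
(j₁±m₁, j₂±m₂, J±M) = (3,1,5,1,7,1)
P² = 6480
sum k=0..1:
  [0] +1/240 = 1/240
  [1] −1/144 = -1/144
S = -1/360
C² = P²·S² = 1/20 ; C = -0.223607

−√(1/20) = -0.223607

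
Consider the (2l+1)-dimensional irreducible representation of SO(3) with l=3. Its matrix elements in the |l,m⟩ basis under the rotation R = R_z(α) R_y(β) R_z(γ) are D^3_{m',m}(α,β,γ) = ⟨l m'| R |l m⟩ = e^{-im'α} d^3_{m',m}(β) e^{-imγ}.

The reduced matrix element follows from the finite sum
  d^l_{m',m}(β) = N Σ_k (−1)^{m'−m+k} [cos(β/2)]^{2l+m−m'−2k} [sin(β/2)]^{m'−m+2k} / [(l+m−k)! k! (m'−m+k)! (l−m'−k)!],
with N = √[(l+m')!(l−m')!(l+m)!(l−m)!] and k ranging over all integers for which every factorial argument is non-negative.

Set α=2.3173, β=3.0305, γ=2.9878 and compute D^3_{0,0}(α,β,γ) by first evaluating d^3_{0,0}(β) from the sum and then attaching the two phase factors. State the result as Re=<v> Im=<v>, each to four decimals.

Re=-0.9633 Im=0.0000

First d^3_{0,0}(β=3.0305), then the phase factors e^{-i(0)α} and e^{-i(0)γ}:
Half-angle: c=0.055518, s=0.998458. N=√(6·6·6·6)=36.000000
k∈{0,1,2,3} keeps every argument non-negative
  k=0: (−1)^0·36.0000/(36)·0.0555^6·0.9985^0 = +0.000000
  k=1: (−1)^1·36.0000/(4)·0.0555^4·0.9985^2 = -0.000085
  k=2: (−1)^2·36.0000/(4)·0.0555^2·0.9985^4 = +0.027569
  k=3: (−1)^3·36.0000/(36)·0.0555^0·0.9985^6 = -0.990782
d^3_{0,0}(3.0305) = +0.000000 -0.000085 +0.027569 -0.990782 = -0.963298
D = (+1.000000+0.000000i)·(-0.963298)·(+1.000000+0.000000i) = -0.963298+0.000000i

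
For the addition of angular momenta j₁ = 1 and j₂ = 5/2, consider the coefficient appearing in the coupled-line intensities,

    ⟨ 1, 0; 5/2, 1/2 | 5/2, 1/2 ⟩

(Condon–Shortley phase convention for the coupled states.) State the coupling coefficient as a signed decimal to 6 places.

-0.169031

√[6·1!1!4!/7! · 1!1!3!2!3!2!] = √(144/35)
  +(−1)^0/∏(0,1,1,3,0,1)! = 1/6  (running 1/6)
  +(−1)^1/∏(1,0,0,2,1,2)! = -1/4  (running -1/12)
⟨..|..⟩ = √(144/35)·(-1/12) = -0.169031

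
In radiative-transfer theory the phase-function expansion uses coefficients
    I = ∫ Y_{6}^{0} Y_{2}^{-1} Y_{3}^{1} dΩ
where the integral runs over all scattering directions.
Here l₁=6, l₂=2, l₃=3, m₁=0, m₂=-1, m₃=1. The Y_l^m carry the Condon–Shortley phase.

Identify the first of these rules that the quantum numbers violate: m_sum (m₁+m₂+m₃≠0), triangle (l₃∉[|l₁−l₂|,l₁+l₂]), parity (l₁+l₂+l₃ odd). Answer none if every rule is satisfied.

azimuthal sum: 0 − 1 + 1 = 0  ✓
l₃ must lie in [4,8]; have l₃=3  ✗
L = 6 + 2 + 3 = 11 (odd)

triangle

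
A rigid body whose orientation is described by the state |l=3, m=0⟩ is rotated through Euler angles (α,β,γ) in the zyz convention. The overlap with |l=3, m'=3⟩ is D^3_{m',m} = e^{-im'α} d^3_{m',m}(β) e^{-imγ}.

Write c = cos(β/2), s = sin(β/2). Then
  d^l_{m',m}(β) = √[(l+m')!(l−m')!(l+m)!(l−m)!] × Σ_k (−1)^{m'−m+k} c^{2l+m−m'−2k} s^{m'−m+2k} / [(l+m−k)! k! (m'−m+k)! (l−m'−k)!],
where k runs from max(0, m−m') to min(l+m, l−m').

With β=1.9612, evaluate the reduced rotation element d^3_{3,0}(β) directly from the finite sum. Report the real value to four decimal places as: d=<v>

d=-0.4421

d^3_{3,0}(β=1.9612) via the finite sum:
With c≡cos(β/2)=0.556524 and s≡sin(β/2)=0.830831, N=[720·1·6·6]^{1/2}=160.996894
Admissible k: 0..0 (factorial args all ≥0)
  k=0: (−1)^3·160.9969/(36)·0.5565^3·0.8308^3 = -0.442085
d^3_{3,0}(1.9612) = -0.442085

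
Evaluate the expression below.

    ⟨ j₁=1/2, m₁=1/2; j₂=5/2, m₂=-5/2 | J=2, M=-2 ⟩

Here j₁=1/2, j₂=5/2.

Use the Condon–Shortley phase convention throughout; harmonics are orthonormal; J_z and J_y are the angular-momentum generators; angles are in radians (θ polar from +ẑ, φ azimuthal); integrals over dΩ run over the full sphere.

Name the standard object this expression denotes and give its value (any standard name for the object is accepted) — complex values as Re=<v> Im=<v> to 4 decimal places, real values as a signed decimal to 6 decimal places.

This is a Clebsch–Gordan (vector-coupling) coefficient.
triangle: 1!×0!×4!/6! = 24/720
(j±m)!: 1!×0!×0!×5!×0!×4! = 2880
prefactor² = (2J+1)×Δ×N² = 480
  k=0: +1/(0!×1!×0!×0!×0!×4!) = 1/24
Σ = 1/24  ⇒  CG² = 480×(1/24)² = 5/6
CG = +√(5/6) = +0.912871

Clebsch–Gordan coefficient, +√(5/6) ≈ +0.912871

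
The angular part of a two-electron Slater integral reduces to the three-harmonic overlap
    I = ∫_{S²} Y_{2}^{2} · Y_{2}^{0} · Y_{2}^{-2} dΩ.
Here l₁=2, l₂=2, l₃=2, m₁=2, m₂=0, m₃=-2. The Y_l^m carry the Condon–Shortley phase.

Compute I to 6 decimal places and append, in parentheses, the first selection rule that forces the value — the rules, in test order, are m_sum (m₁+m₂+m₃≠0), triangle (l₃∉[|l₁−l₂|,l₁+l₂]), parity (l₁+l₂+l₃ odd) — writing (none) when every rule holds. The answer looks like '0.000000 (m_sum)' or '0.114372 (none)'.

Rules hold: Σm=0, L=6 even, 0≤2≤4.
N = 5·5·5 = 125
Δ = 2!·2!·2!/7! = 1/630
Racah Σ t=0..2: t=0:+1/8 t=1:−1/1 t=2:+1/8 = -3/4
⇒ 3j(2 2 2; 0 0 0)² = 2/35, sgn -1
Racah Σ t=0..0: t=0:+1/8 = 1/8
⇒ 3j(2 2 2; 2 0 -2)² = 2/35, sgn +1
4πI² = N·(3j₀)²·(3jₘ)² = 20/49
I = -1·√(0.408163/4π) = -0.18022375
No selection rule forces the value: the integral is nonzero (none).

-0.180224 (none)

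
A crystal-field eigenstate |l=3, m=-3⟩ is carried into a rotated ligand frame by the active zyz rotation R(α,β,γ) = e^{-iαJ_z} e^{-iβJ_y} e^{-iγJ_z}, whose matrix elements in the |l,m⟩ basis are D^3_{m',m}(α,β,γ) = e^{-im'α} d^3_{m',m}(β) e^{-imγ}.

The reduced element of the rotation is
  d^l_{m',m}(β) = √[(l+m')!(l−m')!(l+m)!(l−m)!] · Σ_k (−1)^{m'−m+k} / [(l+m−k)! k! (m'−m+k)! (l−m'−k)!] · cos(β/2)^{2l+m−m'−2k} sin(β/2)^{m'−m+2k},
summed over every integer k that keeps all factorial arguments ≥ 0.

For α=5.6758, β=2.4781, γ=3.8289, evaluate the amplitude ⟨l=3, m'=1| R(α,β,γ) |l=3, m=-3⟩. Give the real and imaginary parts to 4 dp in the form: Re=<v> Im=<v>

Split into d^3_{1,-3}(β=2.4781) × two z-phases.
c=cos(2.478100/2)=0.325695, s=sin(2.478100/2)=0.945475; N=√[24·2·1·720]=185.903201
k∈{0} keeps every argument non-negative
  k=0: (−1)^4·185.9032/(48)·0.3257^2·0.9455^4 = +0.328297
d^3_{1,-3}(2.4781) = +0.328297
Phases: e^{-i·(1)·5.6758}=+0.821143+0.570722i, e^{-i·(-3)·3.8289}=+0.471619-0.881803i ⇒ D=+0.292359-0.149350i

Re=0.2924 Im=-0.1493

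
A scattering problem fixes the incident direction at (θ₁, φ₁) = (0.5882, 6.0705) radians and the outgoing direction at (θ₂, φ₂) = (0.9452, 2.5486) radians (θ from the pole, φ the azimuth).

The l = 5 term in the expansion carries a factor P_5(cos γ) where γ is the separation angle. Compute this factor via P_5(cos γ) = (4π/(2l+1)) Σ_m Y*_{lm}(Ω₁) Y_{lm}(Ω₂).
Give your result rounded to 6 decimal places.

0.127430

Expand P_5 via completeness: Σ_{m} conj(Y_{5,m}) at Ω₁ times Y_{5,m} at Ω₂ —
  m=-5: (0.01186 - 0.02134j) × (0.15992 - 0.02854j) = 0.00129 - 0.00375j  (running Σ = 0.00129 - 0.00375j)
  m=-4: (0.07632 - 0.08701j) × (-0.26651 + 0.25823j) = 0.00213 + 0.04290j  (running Σ = 0.00342 + 0.03915j)
  m=-3: (0.24823 - 0.18407j) × (0.07945 - 0.37611j) = -0.04951 - 0.10798j  (running Σ = -0.04609 - 0.06884j)
  m=-2: (0.42560 - 0.19281j) × (0.00703 + 0.01736j) = 0.00634 + 0.00603j  (running Σ = -0.03975 - 0.06281j)
  m=-1: (0.23799 - 0.05139j) × (0.28665 + 0.19317j) = 0.07815 + 0.03124j  (running Σ = 0.03839 - 0.03156j)
  m=0: (-0.31810 + 0.00000j) × (-0.10927 + 0.00000j) = 0.03476 + 0.00000j  (running Σ = 0.07315 - 0.03156j)
  m=1: (-0.23799 - 0.05139j) × (-0.28665 + 0.19317j) = 0.07815 - 0.03124j  (running Σ = 0.15130 - 0.06281j)
  m=2: (0.42560 + 0.19281j) × (0.00703 - 0.01736j) = 0.00634 - 0.00603j  (running Σ = 0.15764 - 0.06884j)
  m=3: (-0.24823 - 0.18407j) × (-0.07945 - 0.37611j) = -0.04951 + 0.10798j  (running Σ = 0.10813 + 0.03915j)
  m=4: (0.07632 + 0.08701j) × (-0.26651 - 0.25823j) = 0.00213 - 0.04290j  (running Σ = 0.11026 - 0.00375j)
  m=5: (-0.01186 - 0.02134j) × (-0.15992 - 0.02854j) = 0.00129 + 0.00375j  (running Σ = 0.11155 - 0.00000j)
Total Σ_m = 0.11155 - 0.00000j. Multiply by 1.142397: 0.12743 - 0.00000j. P_5(cos γ) = 0.127430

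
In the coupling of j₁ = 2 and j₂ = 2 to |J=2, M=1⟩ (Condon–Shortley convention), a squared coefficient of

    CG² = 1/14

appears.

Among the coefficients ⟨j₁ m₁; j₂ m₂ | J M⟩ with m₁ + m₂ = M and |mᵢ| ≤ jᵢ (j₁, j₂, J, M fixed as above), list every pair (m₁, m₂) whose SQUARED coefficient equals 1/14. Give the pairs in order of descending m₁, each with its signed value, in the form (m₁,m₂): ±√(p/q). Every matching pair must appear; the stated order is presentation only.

(1,0): −√(1/14); (0,1): −√(1/14)

Admissible pairs with m₁+m₂ = M = 1: (-1,2), (0,1), (1,0), (2,-1)
  (m₁,m₂)=(2,-1): CG² = 3/7, CG = +√(3/7)
  (m₁,m₂)=(1,0): CG² = 1/14, CG = −√(1/14)   ← matches the target
  (m₁,m₂)=(0,1): CG² = 1/14, CG = −√(1/14)   ← matches the target
  (m₁,m₂)=(-1,2): CG² = 3/7, CG = +√(3/7)
Pairs with CG² = 1/14: (1,0): −√(1/14); (0,1): −√(1/14)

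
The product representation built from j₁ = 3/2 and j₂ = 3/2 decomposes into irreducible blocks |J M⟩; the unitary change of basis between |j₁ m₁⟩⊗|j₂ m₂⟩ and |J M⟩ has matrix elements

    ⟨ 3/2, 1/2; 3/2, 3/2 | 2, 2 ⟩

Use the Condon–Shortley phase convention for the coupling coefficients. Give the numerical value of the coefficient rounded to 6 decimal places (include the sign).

j₁+j₂−J=1  J+j₁−j₂=2  J−j₁+j₂=2  j₁+j₂+J+1=6
(j₁±m₁, j₂±m₂, J±M) = (2,1,3,0,4,0)
P² = 8
sum k=1..1:
  [1] −1/4 = -1/4
S = -1/4
C² = P²·S² = 1/2 ; C = -0.707107

−√(1/2) ≈ -0.707107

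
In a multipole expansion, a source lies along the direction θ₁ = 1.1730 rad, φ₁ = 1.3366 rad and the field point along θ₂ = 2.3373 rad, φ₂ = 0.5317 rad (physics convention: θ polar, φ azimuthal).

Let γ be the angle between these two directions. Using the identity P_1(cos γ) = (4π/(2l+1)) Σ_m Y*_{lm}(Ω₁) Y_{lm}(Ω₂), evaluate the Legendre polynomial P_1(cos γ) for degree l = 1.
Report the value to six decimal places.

0.191639

Expand P_1 via completeness: Σ_{m} conj(Y_{1,m}) at Ω₁ times Y_{1,m} at Ω₂ —
  m=-1: Y*=(0.073915, 0.309822)  Y=(0.214515, -0.126179)  product (0.054949, 0.057135)
  m=+0: Y*=(0.189279, -0.000000)  Y=(-0.338905, 0.000000)  product (-0.064147, 0.000000)
  m=+1: Y*=(-0.073915, 0.309822)  Y=(-0.214515, -0.126179)  product (0.054949, -0.057135)
Total Σ_m = (0.045750, 0.000000). Multiply by 4.188790: (0.191639, 0.000000). P_1(cos γ) = 0.191639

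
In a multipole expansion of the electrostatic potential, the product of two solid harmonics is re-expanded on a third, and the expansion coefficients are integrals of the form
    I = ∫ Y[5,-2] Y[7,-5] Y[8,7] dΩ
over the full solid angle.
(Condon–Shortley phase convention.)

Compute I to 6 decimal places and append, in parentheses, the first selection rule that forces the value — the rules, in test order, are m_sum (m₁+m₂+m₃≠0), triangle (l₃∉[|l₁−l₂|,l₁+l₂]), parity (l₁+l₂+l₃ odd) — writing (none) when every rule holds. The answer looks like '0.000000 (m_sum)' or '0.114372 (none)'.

Rules hold: Σm=0, L=20 even, 2≤8≤12.
N = 11·15·17 = 2805
Δ = 4!·6!·10!/21! = 1/814773960
Racah Σ t=0..4: t=0:+1/87091200 t=1:−1/4976640 t=2:+1/2073600 t=3:−1/4976640 t=4:+1/87091200 = 1/9676800
⇒ 3j(5 7 8; 0 0 0)² = 360/46189, sgn +1
Racah Σ t=1..2: t=1:−1/1567641600 t=2:+1/1741824000 = -1/15676416000
⇒ 3j(5 7 8; -2 -5 7)² = 11/58140, sgn +1
4πI² = N·(3j₀)²·(3jₘ)² = 330/79781
I = +1·√(0.00413632/4π) = 0.01814272
No selection rule forces the value: the integral is nonzero (none).

0.018143 (none)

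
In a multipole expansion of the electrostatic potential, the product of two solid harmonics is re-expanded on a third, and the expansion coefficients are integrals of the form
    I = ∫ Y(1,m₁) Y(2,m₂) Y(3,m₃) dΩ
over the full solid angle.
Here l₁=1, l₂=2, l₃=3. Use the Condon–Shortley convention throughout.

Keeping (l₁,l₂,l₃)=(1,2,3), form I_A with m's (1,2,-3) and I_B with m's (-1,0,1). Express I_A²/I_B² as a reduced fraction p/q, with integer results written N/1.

l's match ⇒ only the (l;m) 3-j factors differ between A and B.
A: triangle coeff Δ(1,2,3) = 1/105; Σ_t [0,0]: t=0:+1/48 = 1/48; (3j)²=1/7 [(1 2 3; 1 2 -3)], sign=+1
B: triangle coeff Δ(1,2,3) = 1/105; Σ_t [0,0]: t=0:+1/8 = 1/8; (3j)²=2/35 [(1 2 3; -1 0 1)], sign=+1
I_A²/I_B² = (1/7)/(2/35) = 5/2

5/2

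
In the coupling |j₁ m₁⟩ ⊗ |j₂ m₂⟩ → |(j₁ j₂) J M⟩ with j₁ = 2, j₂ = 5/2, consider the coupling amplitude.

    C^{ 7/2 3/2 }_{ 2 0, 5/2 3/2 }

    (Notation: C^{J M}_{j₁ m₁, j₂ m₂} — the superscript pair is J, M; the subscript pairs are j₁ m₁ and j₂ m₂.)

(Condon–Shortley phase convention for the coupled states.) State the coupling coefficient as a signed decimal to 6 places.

triangle: 1!*3!*4!/9! = 144/362880
(j±m)!: 2!*2!*4!*1!*5!*2! = 23040
prefactor² = (2J+1)*Δ*N² = 512/7
  k=0: +1/(0!*1!*2!*4!*1!*0!) = 1/48
  k=1: −1/(1!*0!*1!*3!*2!*1!) = -1/12
Σ = -1/16  ⇒  CG² = 512/7*(-1/16)² = 2/7
CG = −√(2/7) = -0.534522

−√(2/7) ≈ -0.534522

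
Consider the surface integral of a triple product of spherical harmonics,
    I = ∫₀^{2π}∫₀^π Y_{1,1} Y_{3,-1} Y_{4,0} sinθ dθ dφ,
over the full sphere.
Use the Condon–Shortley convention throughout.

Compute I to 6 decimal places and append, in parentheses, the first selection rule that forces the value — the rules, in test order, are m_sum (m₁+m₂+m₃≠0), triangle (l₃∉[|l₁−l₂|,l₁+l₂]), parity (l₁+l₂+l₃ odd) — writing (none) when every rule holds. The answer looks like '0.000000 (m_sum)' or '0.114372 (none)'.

0.150786 (none)

Rules hold: Σm=0, L=8 even, 2≤4≤4.
N = 3·7·9 = 189
Δ = 0!·2!·6!/9! = 1/252
Racah Σ t=0..0: t=0:+1/36 = 1/36
⇒ 3j(1 3 4; 0 0 0)² = 4/63, sgn +1
Racah Σ t=0..0: t=0:+1/96 = 1/96
⇒ 3j(1 3 4; 1 -1 0)² = 1/42, sgn +1
4πI² = N·(3j₀)²·(3jₘ)² = 2/7
I = +1·√(0.285714/4π) = 0.15078601
No selection rule forces the value: the integral is nonzero (none).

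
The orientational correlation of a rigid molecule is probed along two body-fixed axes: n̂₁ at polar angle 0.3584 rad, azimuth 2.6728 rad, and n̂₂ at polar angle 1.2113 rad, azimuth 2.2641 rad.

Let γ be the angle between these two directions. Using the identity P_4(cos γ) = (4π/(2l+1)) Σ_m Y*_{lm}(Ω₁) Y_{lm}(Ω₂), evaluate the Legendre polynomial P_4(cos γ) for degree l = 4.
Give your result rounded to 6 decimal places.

-0.424444

Addition theorem: P_4(cos γ) = (4π/9) Σ_m Y*_{lm}(Ω₁) Y_{lm}(Ω₂), m = −4…4:
  m=-4: Y*=-0.00201 - 0.00639j  Y=-0.31698 - 0.12235j  product -0.00015 + 0.00227j
  m=-3: Y*=-0.00828 + 0.04991j  Y=0.31537 - 0.17604j  product 0.00617 + 0.01720j
  m=-2: Y*=0.12516 - 0.17051j  Y=0.00717 - 0.03851j  product -0.00567 - 0.00604j
  m=-1: Y*=-0.43514 + 0.22038j  Y=0.21244 + 0.25567j  product -0.14878 - 0.06444j
  m=+0: Y*=0.38169 + 0.00000j  Y=-0.01871 + 0.00000j  product -0.00714 + 0.00000j
  m=+1: Y*=0.43514 + 0.22038j  Y=-0.21244 + 0.25567j  product -0.14878 + 0.06444j
  m=+2: Y*=0.12516 + 0.17051j  Y=0.00717 + 0.03851j  product -0.00567 + 0.00604j
  m=+3: Y*=0.00828 + 0.04991j  Y=-0.31537 - 0.17604j  product 0.00617 - 0.01720j
  m=+4: Y*=-0.00201 + 0.00639j  Y=-0.31698 + 0.12235j  product -0.00015 - 0.00227j
Total Σ_m = -0.30399 + 0.00000j. Multiply by 1.396263: -0.42444 + 0.00000j. P_4(cos γ) = -0.424444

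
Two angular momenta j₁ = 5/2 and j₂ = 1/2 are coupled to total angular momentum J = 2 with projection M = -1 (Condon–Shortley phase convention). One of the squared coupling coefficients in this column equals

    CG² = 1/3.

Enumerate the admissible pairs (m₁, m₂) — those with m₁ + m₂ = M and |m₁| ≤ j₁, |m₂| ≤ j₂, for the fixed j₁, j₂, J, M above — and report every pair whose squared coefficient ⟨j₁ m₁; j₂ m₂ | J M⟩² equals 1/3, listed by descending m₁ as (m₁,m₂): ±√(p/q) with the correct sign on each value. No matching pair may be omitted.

Admissible pairs with m₁+m₂ = M = -1: (-3/2,1/2), (-1/2,-1/2)
  (m₁,m₂)=(-1/2,-1/2): CG² = 1/3, CG = +√(1/3)   ← matches the target
  (m₁,m₂)=(-3/2,1/2): CG² = 2/3, CG = −√(2/3)
Pairs with CG² = 1/3: (-1/2,-1/2): +√(1/3)

(-1/2,-1/2): +√(1/3)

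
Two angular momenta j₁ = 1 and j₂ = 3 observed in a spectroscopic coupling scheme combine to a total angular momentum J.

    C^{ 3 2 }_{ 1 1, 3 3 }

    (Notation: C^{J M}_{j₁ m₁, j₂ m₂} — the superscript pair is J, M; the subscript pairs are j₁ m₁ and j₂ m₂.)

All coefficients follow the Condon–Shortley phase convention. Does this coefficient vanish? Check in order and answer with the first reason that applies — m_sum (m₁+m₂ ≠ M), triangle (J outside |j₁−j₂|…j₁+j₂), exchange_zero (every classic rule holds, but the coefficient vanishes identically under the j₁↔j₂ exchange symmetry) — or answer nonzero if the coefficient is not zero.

m_sum

m-sum: m₁+m₂ = 1+3 = 4, M = 2  ✗ ⇒ coefficient is 0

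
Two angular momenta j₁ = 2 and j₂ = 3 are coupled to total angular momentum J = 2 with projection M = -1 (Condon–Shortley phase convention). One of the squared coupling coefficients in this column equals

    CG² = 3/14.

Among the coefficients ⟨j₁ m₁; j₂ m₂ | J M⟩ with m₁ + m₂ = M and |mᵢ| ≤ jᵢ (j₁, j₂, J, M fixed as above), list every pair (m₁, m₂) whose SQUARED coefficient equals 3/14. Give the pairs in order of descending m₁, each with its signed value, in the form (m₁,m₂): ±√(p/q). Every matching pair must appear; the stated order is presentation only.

(-2,1): −√(3/14)

Admissible pairs with m₁+m₂ = M = -1: (-2,1), (-1,0), (0,-1), (1,-2), (2,-3)
  (m₁,m₂)=(2,-3): CG² = 5/14, CG = +√(5/14)
  (m₁,m₂)=(1,-2): CG² = 0/1, CG = 0
  (m₁,m₂)=(0,-1): CG² = 1/7, CG = −√(1/7)
  (m₁,m₂)=(-1,0): CG² = 2/7, CG = +√(2/7)
  (m₁,m₂)=(-2,1): CG² = 3/14, CG = −√(3/14)   ← matches the target
Pairs with CG² = 3/14: (-2,1): −√(3/14)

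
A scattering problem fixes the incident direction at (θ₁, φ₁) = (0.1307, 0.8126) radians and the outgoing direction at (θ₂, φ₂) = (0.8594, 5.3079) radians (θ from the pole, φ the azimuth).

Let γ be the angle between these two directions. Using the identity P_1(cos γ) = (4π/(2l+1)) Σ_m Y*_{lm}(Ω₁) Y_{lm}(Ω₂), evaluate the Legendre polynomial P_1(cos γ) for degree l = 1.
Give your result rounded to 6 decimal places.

Expand P_1 via completeness: Σ_{m} conj(Y_{1,m}) at Ω₁ times Y_{1,m} at Ω₂ —
  term(m=-1) = -0.002538+0.011507i   from Y*(Ω₁)=+0.030962+0.032694i, Y(Ω₂)=+0.146793+0.216647i
  term(m=+0) = +0.154537+0.000000i   from Y*(Ω₁)=+0.484435-0.000000i, Y(Ω₂)=+0.319005+0.000000i
  term(m=+1) = -0.002538-0.011507i   from Y*(Ω₁)=-0.030962+0.032694i, Y(Ω₂)=-0.146793+0.216647i
Total Σ_m = +0.149461+0.000000i. Multiply by 4.188790: +0.626061+0.000000i. P_1(cos γ) = 0.626061

0.626061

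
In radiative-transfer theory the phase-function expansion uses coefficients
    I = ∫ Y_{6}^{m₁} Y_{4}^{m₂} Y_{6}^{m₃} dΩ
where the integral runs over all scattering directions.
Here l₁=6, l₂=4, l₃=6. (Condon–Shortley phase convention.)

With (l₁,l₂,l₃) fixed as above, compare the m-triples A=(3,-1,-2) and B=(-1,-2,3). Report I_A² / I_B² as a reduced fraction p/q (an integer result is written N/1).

845/64

Shared (l₁,l₂,l₃)=(6,4,6): N and (l;000)² cancel in I_A²/I_B².
A: Δ = 4!·8!·4!/17! = 1/15315300; Racah Σ t=0..3: t=0:+1/103680 t=1:−1/34560 t=2:+1/120960 t=3:−1/5806080 = -13/1161216; ⇒ 3j(6 4 6; 3 -1 -2)² = 65/5236, sgn -1
B: Δ = 4!·8!·4!/17! = 1/15315300; Racah Σ t=0..2: t=0:+1/483840 t=1:−1/51840 t=2:+1/69120 = -1/362880; ⇒ 3j(6 4 6; -1 -2 3)² = 16/17017, sgn +1
I_A²/I_B² = (65/5236)/(16/17017) = 845/64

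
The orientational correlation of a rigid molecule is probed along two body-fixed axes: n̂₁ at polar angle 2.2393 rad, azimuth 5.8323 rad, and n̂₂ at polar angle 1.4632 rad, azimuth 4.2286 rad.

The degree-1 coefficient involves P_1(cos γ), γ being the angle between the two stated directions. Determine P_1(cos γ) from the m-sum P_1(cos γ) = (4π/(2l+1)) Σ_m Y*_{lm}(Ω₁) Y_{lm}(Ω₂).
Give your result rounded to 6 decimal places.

Addition theorem: P_1(cos γ) = (4π/3) Σ_m Y*_{lm}(Ω₁) Y_{lm}(Ω₂), m = −1…1:
  term(m=-1) = -0.00306 + 0.09308j   from Y*(Ω₁)=0.24403 - 0.11815j, Y(Ω₂)=-0.15977 + 0.30408j
  term(m=+0) = -0.01589 + 0.00000j   from Y*(Ω₁)=-0.30284 + 0.00000j, Y(Ω₂)=0.05247 + 0.00000j
  term(m=+1) = -0.00306 - 0.09308j   from Y*(Ω₁)=-0.24403 - 0.11815j, Y(Ω₂)=0.15977 + 0.30408j
Σ over m = -0.02202 + 0.00000j; ×(4π/3) → -0.09223 + 0.00000j. Real part: -0.092228

-0.092228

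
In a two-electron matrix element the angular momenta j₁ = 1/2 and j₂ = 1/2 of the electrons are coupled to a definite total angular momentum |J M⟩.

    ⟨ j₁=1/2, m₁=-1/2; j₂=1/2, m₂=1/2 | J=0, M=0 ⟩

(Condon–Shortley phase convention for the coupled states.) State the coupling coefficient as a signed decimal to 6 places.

triangle: 1!·0!·0!/2! = 1/2
(j±m)!: 0!·1!·1!·0!·0!·0! = 1
prefactor² = (2J+1)·Δ·N² = 1/2
  k=1: −1/(1!·0!·0!·0!·0!·0!) = -1
Σ = -1  ⇒  CG² = 1/2·(-1)² = 1/2
CG = −√(1/2) = -0.707107

-0.707107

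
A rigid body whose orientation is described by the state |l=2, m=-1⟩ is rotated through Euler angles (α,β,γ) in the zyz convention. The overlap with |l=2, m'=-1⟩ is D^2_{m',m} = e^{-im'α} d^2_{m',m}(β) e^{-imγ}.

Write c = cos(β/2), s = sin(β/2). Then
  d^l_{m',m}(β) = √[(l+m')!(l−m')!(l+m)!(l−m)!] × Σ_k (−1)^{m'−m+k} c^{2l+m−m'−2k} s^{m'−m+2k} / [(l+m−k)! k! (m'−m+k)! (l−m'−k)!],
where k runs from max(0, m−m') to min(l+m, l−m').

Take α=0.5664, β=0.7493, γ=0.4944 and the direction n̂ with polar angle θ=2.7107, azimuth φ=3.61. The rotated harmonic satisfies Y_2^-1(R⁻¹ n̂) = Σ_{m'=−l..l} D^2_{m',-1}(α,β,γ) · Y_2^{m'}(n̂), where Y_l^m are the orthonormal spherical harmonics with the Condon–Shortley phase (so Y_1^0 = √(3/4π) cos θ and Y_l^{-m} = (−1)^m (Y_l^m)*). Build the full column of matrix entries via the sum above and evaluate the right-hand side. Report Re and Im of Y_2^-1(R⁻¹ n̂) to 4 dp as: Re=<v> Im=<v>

Re=-0.2171 Im=-0.0830

Need the full column D^2_{m',-1} for m'=−2..2 at α=0.5664, β=0.7493, γ=0.4944.
cos(β/2)=0.930636, sin(β/2)=0.365947
d^2_{-2,-1}: single k=1 term ⇒ +0.589912;  D = -0.033256+0.588974i
d^2_{-1,-1}: k∈[0..1] ⇒ +0.750100 -0.347950 = +0.402150;  D = +0.196319+0.350975i
d^2_{0,-1}: k∈[0..1] ⇒ -0.722492 +0.111714 = -0.610777;  D = -0.537639-0.289816i
d^2_{1,-1}: k∈[0..1] ⇒ +0.347950 -0.017934 = +0.330016;  D = +0.329161-0.023741i
d^2_{2,-1}: single k=0 term ⇒ -0.091214;  D = -0.073250+0.054356i
Y_2^{m'}(θ=2.7107,φ=3.61) and Σ D·Y over m':
  (-0.0333+0.5890i)·(+0.0399-0.0543i)  (+0.1963+0.3510i)·(+0.2616-0.1324i)  (-0.5376-0.2898i)·(+0.4657+0.0000i)  (+0.3292-0.0237i)·(-0.2616-0.1324i)  (-0.0732+0.0544i)·(+0.0399+0.0543i)
Y_2^-1(R⁻¹ n̂) = -0.217050-0.082989i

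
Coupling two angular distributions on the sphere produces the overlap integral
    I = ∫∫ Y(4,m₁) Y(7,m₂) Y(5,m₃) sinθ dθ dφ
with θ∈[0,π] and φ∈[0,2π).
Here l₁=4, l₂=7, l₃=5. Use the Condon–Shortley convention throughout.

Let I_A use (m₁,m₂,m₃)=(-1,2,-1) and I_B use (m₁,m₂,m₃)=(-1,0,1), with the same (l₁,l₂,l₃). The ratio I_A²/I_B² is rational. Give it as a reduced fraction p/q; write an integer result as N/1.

1875/28

l's match ⇒ only the (l;m) 3-j factors differ between A and B.
A: triangle coeff Δ(4,7,5) = 1/6126120; Σ_t [3,5]: t=3:−1/103680 t=4:+1/34560 t=5:−1/138240 = 1/82944; (3j)²=125/9724 [(4 7 5; -1 2 -1)], sign=+1
B: triangle coeff Δ(4,7,5) = 1/6126120; Σ_t [3,5]: t=3:−1/41472 t=4:+1/34560 t=5:−1/345600 = 1/518400; (3j)²=7/36465 [(4 7 5; -1 0 1)], sign=+1
I_A²/I_B² = (125/9724)/(7/36465) = 1875/28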